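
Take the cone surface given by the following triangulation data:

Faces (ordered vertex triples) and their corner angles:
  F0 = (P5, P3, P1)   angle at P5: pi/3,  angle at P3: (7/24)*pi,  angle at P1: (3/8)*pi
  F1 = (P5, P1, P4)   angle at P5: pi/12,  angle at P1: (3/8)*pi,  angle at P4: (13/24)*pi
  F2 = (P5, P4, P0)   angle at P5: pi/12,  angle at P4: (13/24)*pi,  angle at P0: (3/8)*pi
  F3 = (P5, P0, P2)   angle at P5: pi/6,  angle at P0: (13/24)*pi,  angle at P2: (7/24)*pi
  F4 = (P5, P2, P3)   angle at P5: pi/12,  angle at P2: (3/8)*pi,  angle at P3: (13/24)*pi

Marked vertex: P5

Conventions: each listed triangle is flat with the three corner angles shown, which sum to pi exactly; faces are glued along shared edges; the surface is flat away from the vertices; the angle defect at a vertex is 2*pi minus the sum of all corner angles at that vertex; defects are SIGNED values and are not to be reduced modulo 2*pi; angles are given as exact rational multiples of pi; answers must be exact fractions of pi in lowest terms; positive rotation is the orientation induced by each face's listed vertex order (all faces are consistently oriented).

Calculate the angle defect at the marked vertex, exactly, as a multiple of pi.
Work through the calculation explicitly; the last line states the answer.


Sum of corner angles at P5: (3/4)*pi
defect = 2*pi - (3/4)*pi

Answer: defect(P5) = (5/4)*pi


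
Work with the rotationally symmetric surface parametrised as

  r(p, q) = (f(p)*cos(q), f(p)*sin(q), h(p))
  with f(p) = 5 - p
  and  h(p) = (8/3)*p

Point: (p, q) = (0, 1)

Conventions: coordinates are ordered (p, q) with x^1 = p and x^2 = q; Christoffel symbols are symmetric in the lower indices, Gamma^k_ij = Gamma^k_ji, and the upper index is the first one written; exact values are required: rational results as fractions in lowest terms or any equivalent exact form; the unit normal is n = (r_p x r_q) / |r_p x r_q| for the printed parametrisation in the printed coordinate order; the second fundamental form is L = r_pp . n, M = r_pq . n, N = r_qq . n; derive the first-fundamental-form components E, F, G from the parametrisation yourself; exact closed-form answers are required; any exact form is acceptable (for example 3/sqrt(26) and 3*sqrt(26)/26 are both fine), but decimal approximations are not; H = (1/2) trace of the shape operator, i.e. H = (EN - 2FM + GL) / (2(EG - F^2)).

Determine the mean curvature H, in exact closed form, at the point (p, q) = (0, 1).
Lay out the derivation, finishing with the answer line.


f = 5, f' = -1, f'' = 0, h' = 8/3, h'' = 0
E = 73/9, F = 0, G = 25; answer radicand W^2 = 73/9
unnormalised second-form numerators: l = 0, m = 0, n = 40/3; L = l/sqrt(73/9), and similarly M = m/sqrt(W^2), N = n/sqrt(W^2)
H = (E*n - 2*F*m + G*l) / (2*(EG - F^2)*sqrt(W^2)); E*n - 2*F*m + G*l = 2920/27, EG - F^2 = 1825/9, so H = (4/15)/sqrt(73/9)

Answer: H = 4*sqrt(73)/365


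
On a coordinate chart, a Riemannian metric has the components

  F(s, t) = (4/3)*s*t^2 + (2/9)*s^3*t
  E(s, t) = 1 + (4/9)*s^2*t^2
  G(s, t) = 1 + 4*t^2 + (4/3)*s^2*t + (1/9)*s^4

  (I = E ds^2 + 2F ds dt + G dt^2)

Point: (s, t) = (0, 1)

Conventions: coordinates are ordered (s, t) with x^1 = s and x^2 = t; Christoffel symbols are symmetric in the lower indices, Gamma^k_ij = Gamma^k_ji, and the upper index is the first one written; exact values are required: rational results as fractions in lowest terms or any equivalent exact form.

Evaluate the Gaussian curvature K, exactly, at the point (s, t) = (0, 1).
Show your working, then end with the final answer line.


E = 1, F = 0, G = 5, EG - F^2 = 5 at the point
E_s = 0, E_t = 0, F_s = 4/3, F_t = 0, G_s = 0, G_t = 8
E_tt = 0, F_st = 8/3, G_ss = 8/3
Evaluate Brioschi's two determinant matrices M1, M2 and divide by (EG - F^2)^2.
M1 = [[-E_tt/2 + F_st - G_ss/2, E_s/2, F_s - E_t/2], [F_t - G_s/2, E, F], [G_t/2, F, G]] = [[4/3, 0, 4/3], [0, 1, 0], [4, 0, 5]]; det M1 = 4/3
M2 = [[0, E_t/2, G_s/2], [E_t/2, E, F], [G_s/2, F, G]] = [[0, 0, 0], [0, 1, 0], [0, 0, 5]]; det M2 = 0
det M1 - det M2 = 4/3; K = 4/3 / (5)^2 = 4/75

Answer: K = 4/75


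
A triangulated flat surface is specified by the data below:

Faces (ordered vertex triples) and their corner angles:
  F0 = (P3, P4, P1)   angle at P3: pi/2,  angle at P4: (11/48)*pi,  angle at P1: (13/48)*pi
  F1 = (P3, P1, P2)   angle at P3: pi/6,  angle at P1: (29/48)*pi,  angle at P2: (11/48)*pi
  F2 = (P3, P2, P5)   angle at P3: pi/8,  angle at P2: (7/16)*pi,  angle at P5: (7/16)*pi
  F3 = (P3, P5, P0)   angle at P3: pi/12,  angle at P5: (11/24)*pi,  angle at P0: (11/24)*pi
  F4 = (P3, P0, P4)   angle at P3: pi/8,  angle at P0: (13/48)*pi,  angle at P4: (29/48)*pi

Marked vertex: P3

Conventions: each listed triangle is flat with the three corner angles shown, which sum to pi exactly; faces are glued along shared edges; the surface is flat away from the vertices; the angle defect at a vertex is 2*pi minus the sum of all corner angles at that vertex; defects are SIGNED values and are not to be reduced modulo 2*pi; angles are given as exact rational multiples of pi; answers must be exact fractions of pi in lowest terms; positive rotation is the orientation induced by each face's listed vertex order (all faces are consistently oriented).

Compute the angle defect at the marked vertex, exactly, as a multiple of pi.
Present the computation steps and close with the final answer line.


Sum of corner angles at P3: pi
defect = 2*pi - pi

Answer: defect(P3) = pi


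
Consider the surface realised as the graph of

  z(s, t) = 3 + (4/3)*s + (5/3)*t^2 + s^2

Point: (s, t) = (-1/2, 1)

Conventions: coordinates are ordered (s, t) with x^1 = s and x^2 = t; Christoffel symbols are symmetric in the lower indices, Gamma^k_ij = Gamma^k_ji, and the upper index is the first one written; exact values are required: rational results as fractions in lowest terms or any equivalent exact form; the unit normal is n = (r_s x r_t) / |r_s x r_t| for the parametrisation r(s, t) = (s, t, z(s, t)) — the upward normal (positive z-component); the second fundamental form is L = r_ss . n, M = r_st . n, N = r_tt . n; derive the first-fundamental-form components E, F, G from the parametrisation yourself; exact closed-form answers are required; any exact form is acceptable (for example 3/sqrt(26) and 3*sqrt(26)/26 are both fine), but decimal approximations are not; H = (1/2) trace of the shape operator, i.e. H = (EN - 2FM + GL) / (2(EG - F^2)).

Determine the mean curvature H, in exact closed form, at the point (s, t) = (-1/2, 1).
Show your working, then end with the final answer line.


z_s = 1/3, z_t = 10/3, z_ss = 2, z_st = 0, z_tt = 10/3
E = 10/9, F = 10/9, G = 109/9; answer radicand W^2 = 110/9
unnormalised second-form numerators: l = 2, m = 0, n = 10/3; L = l/sqrt(110/9), and similarly M = m/sqrt(W^2), N = n/sqrt(W^2)
H = (E*n - 2*F*m + G*l) / (2*(EG - F^2)*sqrt(W^2)); E*n - 2*F*m + G*l = 754/27, EG - F^2 = 110/9, so H = (377/330)/sqrt(110/9)

Answer: H = 377*sqrt(110)/12100


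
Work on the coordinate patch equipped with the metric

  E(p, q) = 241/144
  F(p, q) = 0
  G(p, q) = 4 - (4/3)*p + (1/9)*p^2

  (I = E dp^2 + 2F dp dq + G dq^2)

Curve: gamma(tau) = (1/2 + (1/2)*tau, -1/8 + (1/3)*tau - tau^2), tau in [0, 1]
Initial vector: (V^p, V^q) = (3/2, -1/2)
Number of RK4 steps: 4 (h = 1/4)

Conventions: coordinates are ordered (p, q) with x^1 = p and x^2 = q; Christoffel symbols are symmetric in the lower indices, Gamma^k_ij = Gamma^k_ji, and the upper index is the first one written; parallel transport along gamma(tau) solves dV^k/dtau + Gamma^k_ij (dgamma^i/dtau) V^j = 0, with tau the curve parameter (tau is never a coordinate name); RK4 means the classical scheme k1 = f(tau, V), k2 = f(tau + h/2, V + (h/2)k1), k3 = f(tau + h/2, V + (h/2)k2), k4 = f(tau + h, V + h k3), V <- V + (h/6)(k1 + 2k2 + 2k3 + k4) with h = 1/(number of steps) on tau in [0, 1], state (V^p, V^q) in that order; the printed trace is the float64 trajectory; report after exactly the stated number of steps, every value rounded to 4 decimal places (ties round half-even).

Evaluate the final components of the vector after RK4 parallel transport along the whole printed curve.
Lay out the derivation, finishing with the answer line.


gamma'(tau) = (1/2, 1/3 - 2*tau); f(tau, V)^k = -Gamma^k_ij(gamma(tau)) gamma'^i(tau) V^j; h = 1/4; intermediate values shown to 6 dp
curve data and Christoffel symbols at the stage parameters:
  tau = 0.000000: gamma = (0.500000, -0.125000), gamma' = (0.500000, 0.333333); Gamma_ppp = 0.000000, Gamma_ppq = 0.000000, Gamma_pqq = 0.365145, Gamma_qpp = 0.000000, Gamma_qpq = -0.181818, Gamma_qqq = 0.000000
  tau = 0.125000: gamma = (0.562500, -0.098958), gamma' = (0.500000, 0.083333); Gamma_ppp = 0.000000, Gamma_ppq = 0.000000, Gamma_pqq = 0.360996, Gamma_qpp = 0.000000, Gamma_qpq = -0.183908, Gamma_qqq = 0.000000
  tau = 0.250000: gamma = (0.625000, -0.104167), gamma' = (0.500000, -0.166667); Gamma_ppp = 0.000000, Gamma_ppq = 0.000000, Gamma_pqq = 0.356846, Gamma_qpp = 0.000000, Gamma_qpq = -0.186047, Gamma_qqq = 0.000000
  tau = 0.375000: gamma = (0.687500, -0.140625), gamma' = (0.500000, -0.416667); Gamma_ppp = 0.000000, Gamma_ppq = 0.000000, Gamma_pqq = 0.352697, Gamma_qpp = 0.000000, Gamma_qpq = -0.188235, Gamma_qqq = 0.000000
  tau = 0.500000: gamma = (0.750000, -0.208333), gamma' = (0.500000, -0.666667); Gamma_ppp = 0.000000, Gamma_ppq = 0.000000, Gamma_pqq = 0.348548, Gamma_qpp = 0.000000, Gamma_qpq = -0.190476, Gamma_qqq = 0.000000
  tau = 0.625000: gamma = (0.812500, -0.307292), gamma' = (0.500000, -0.916667); Gamma_ppp = 0.000000, Gamma_ppq = 0.000000, Gamma_pqq = 0.344398, Gamma_qpp = 0.000000, Gamma_qpq = -0.192771, Gamma_qqq = 0.000000
  tau = 0.750000: gamma = (0.875000, -0.437500), gamma' = (0.500000, -1.166667); Gamma_ppp = 0.000000, Gamma_ppq = 0.000000, Gamma_pqq = 0.340249, Gamma_qpp = 0.000000, Gamma_qpq = -0.195122, Gamma_qqq = 0.000000
  tau = 0.875000: gamma = (0.937500, -0.598958), gamma' = (0.500000, -1.416667); Gamma_ppp = 0.000000, Gamma_ppq = 0.000000, Gamma_pqq = 0.336100, Gamma_qpp = 0.000000, Gamma_qpq = -0.197531, Gamma_qqq = 0.000000
  tau = 1.000000: gamma = (1.000000, -0.791667), gamma' = (0.500000, -1.666667); Gamma_ppp = 0.000000, Gamma_ppq = 0.000000, Gamma_pqq = 0.331950, Gamma_qpp = 0.000000, Gamma_qpq = -0.200000, Gamma_qqq = 0.000000
step 0: V^p = 1.5000, V^q = -0.5000
step 1: k1 = (0.060858, 0.045455), k2 = (0.014871, -0.022349), k3 = (0.015126, -0.023217), k4 = (-0.030082, -0.093680); V <- V + (h/6)(k1 + 2k2 + 2k3 + k4): V^p = 1.5038, V^q = -0.5058
step 2: k1 = (-0.030083, -0.093681), k2 = (-0.076053, -0.166356), k3 = (-0.077388, -0.166761), k4 = (-0.127219, -0.240642); V <- V + (h/6)(k1 + 2k2 + 2k3 + k4): V^p = 1.4844, V^q = -0.5475
step 3: k1 = (-0.127219, -0.240643), k2 = (-0.182340, -0.315171), k3 = (-0.185281, -0.314851), k4 = (-0.248578, -0.388471); V <- V + (h/6)(k1 + 2k2 + 2k3 + k4): V^p = 1.4381, V^q = -0.6262
step 4: k1 = (-0.248579, -0.388477), k2 = (-0.321286, -0.460394), k3 = (-0.325566, -0.458738), k4 = (-0.409901, -0.526342); V <- V + (h/6)(k1 + 2k2 + 2k3 + k4): V^p = 1.3568, V^q = -0.7409

Answer: V^p = 1.3568, V^q = -0.7409


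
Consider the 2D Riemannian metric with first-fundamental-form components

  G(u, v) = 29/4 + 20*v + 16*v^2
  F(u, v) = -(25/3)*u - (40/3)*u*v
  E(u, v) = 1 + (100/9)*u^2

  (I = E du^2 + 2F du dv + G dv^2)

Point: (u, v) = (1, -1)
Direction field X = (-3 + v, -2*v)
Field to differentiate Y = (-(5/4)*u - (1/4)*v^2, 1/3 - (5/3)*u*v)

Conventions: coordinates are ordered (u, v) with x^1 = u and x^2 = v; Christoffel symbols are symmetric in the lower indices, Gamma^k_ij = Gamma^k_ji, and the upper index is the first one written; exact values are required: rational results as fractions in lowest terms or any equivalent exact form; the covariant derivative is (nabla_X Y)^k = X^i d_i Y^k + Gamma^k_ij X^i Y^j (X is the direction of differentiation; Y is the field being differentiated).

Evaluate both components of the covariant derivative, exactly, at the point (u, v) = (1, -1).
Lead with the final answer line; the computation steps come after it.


Answer: (nabla_X Y)^u = 3582/517, (nabla_X Y)^v = -4954/517

E = 109/9, F = 5, G = 13/4 at the point
E_u = 200/9, E_v = 0, F_u = 5, F_v = -40/3, G_u = 0, G_v = -12
EG - F^2 = 517/36;  g^inv = (36/517) * [[13/4, -5], [-5, 109/9]]
first-kind symbols [ij,l] = (1/2)(d_i g_jl + d_j g_il - d_l g_ij): [uu,u] = E_u/2 = 100/9, [uu,v] = F_u - E_v/2 = 5, [uv,u] = E_v/2 = 0, [uv,v] = G_u/2 = 0, [vv,u] = F_v - G_u/2 = -40/3, [vv,v] = G_v/2 = -6
Gamma^u_ij = (G*[ij,u] - F*[ij,v])/(EG - F^2), Gamma^v_ij = (E*[ij,v] - F*[ij,u])/(EG - F^2)
Gamma_uuu = 400/517, Gamma_uuv = 0, Gamma_uvv = -480/517, Gamma_vuu = 180/517, Gamma_vuv = 0, Gamma_vvv = -216/517
X = (-4, 2), Y = (-3/2, 2) at the point


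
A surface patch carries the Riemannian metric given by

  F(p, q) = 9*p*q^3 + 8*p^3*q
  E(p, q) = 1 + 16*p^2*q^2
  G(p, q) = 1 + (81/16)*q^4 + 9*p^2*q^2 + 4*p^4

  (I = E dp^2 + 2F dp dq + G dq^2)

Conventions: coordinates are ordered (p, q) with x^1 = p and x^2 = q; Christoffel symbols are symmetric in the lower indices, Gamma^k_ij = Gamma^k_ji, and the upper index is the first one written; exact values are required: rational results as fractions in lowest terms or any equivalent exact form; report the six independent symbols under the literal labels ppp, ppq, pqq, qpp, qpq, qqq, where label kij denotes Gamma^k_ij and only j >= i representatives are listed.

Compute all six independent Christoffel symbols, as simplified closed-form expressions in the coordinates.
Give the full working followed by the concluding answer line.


E = 1 + 16*p^2*q^2; F = 9*p*q^3 + 8*p^3*q; G = 1 + (81/16)*q^4 + 9*p^2*q^2 + 4*p^4
Gamma^k_ij = (1/2) g^{kl} (d_i g_jl + d_j g_il - d_l g_ij), with g^inv = (1/(EG-F^2)) [[G, -F], [-F, E]]
first partials: E_p = 32*p*q^2, E_q = 32*p^2*q, F_p = 9*q^3 + 24*p^2*q, F_q = 27*p*q^2 + 8*p^3, G_p = 18*p*q^2 + 16*p^3, G_q = (81/4)*q^3 + 18*p^2*q
D = EG - F^2 = 1 + (81/16)*q^4 + 25*p^2*q^2 + 4*p^4
expanded: Gamma^p_pp = (G E_p - 2F F_p + F E_q)/(2D), Gamma^p_pq = (G E_q - F G_p)/(2D), Gamma^p_qq = (2G F_q - G G_p - F G_q)/(2D), Gamma^q_pp = (2E F_p - E E_q - F E_p)/(2D), Gamma^q_pq = (E G_p - F E_q)/(2D), Gamma^q_qq = (E G_q - 2F F_q + F G_p)/(2D); substitute and cancel common factors

Answer: Gamma_ppp = 256*p*q^2/(64*p^4 + 400*p^2*q^2 + 81*q^4 + 16), Gamma_ppq = 256*p^2*q/(64*p^4 + 400*p^2*q^2 + 81*q^4 + 16), Gamma_pqq = 288*p*q^2/(64*p^4 + 400*p^2*q^2 + 81*q^4 + 16), Gamma_qpp = (128*p^2*q + 144*q^3)/(64*p^4 + 400*p^2*q^2 + 81*q^4 + 16), Gamma_qpq = (128*p^3 + 144*p*q^2)/(64*p^4 + 400*p^2*q^2 + 81*q^4 + 16), Gamma_qqq = (144*p^2*q + 162*q^3)/(64*p^4 + 400*p^2*q^2 + 81*q^4 + 16)


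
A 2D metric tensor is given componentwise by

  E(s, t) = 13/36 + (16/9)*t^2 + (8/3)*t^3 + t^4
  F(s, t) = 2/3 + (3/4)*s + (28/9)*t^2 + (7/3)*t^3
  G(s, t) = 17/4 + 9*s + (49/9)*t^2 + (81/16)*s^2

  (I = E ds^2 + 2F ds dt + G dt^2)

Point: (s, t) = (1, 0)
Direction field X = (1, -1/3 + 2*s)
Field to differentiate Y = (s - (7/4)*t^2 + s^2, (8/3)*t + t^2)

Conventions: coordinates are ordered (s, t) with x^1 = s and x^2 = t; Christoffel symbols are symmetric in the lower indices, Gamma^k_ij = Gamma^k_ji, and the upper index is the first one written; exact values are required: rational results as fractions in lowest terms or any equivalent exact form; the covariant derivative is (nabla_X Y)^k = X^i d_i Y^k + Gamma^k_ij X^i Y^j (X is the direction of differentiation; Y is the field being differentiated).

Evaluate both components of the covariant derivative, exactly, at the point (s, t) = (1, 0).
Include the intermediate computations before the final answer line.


E = 13/36, F = 17/12, G = 293/16 at the point
E_s = 0, E_t = 0, F_s = 3/4, F_t = 0, G_s = 153/8, G_t = 0
EG - F^2 = 2653/576;  g^inv = (576/2653) * [[293/16, -17/12], [-17/12, 13/36]]
first-kind symbols [ij,l] = (1/2)(d_i g_jl + d_j g_il - d_l g_ij): [ss,s] = E_s/2 = 0, [ss,t] = F_s - E_t/2 = 3/4, [st,s] = E_t/2 = 0, [st,t] = G_s/2 = 153/16, [tt,s] = F_t - G_s/2 = -153/16, [tt,t] = G_t/2 = 0
Gamma^s_ij = (G*[ij,s] - F*[ij,t])/(EG - F^2), Gamma^t_ij = (E*[ij,t] - F*[ij,s])/(EG - F^2)
Gamma_sss = -612/2653, Gamma_sst = -7803/2653, Gamma_stt = -403461/10612, Gamma_tss = 156/2653, Gamma_tst = 1989/2653, Gamma_ttt = 7803/2653
X = (1, 5/3), Y = (2, 0) at the point

Answer: (nabla_X Y)^s = -19275/2653, (nabla_X Y)^t = 168598/23877


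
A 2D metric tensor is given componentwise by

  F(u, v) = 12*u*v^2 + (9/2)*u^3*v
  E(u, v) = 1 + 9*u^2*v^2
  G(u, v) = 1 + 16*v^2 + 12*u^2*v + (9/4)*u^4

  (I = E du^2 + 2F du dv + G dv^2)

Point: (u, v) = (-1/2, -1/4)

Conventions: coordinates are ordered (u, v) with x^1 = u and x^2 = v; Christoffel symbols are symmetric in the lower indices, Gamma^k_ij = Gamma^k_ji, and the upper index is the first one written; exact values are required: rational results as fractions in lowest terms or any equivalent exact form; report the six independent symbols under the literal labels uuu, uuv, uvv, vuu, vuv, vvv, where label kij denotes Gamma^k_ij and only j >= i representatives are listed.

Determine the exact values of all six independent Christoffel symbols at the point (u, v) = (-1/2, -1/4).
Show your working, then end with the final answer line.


E = 73/64, F = -15/64, G = 89/64 at the point
E_u = -9/16, E_v = -9/8, F_u = -3/32, F_v = 39/16, G_u = 15/8, G_v = -5
EG - F^2 = 49/32;  g^inv = (32/49) * [[89/64, 15/64], [15/64, 73/64]]
first-kind symbols [ij,l] = (1/2)(d_i g_jl + d_j g_il - d_l g_ij): [uu,u] = E_u/2 = -9/32, [uu,v] = F_u - E_v/2 = 15/32, [uv,u] = E_v/2 = -9/16, [uv,v] = G_u/2 = 15/16, [vv,u] = F_v - G_u/2 = 3/2, [vv,v] = G_v/2 = -5/2
Gamma^u_ij = (G*[ij,u] - F*[ij,v])/(EG - F^2), Gamma^v_ij = (E*[ij,v] - F*[ij,u])/(EG - F^2)

Answer: Gamma_uuu = -9/49, Gamma_uuv = -18/49, Gamma_uvv = 48/49, Gamma_vuu = 15/49, Gamma_vuv = 30/49, Gamma_vvv = -80/49


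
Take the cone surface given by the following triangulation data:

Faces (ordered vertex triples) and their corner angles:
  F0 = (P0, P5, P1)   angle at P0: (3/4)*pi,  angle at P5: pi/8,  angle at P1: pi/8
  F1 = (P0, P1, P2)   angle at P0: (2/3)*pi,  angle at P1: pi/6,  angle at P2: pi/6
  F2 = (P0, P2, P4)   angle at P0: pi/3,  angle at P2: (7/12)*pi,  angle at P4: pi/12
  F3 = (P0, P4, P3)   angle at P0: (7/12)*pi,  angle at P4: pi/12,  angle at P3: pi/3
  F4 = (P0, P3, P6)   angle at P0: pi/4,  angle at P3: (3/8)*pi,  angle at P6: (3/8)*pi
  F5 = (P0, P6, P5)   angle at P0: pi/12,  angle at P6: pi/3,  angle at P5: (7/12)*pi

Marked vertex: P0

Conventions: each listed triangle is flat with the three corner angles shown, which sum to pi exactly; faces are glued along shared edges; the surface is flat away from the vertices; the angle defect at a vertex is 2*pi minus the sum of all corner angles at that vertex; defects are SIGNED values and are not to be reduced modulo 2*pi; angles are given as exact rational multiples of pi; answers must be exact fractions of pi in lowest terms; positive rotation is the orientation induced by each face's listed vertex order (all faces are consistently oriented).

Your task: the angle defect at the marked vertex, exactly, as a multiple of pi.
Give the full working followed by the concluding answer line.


Sum of corner angles at P0: (8/3)*pi
defect = 2*pi - (8/3)*pi

Answer: defect(P0) = (-2/3)*pi


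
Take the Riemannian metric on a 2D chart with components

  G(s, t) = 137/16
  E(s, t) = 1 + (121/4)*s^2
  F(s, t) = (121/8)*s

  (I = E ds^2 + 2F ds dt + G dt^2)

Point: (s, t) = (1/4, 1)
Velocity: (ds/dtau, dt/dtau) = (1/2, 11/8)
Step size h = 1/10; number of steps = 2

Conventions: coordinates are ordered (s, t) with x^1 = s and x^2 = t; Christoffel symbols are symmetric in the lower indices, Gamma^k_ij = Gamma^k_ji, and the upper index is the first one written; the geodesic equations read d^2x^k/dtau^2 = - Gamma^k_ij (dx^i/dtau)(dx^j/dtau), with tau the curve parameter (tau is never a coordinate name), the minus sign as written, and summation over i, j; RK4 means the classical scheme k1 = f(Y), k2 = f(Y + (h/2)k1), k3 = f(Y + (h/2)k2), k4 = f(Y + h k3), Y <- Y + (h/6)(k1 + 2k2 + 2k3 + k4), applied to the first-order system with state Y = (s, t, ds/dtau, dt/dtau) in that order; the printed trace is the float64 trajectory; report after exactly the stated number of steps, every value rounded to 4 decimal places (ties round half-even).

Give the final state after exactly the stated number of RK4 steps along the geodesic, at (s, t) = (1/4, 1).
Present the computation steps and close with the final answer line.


f(Y) = (ds/dtau, dt/dtau, -Gamma^s_ij Y'^i Y'^j, -Gamma^t_ij Y'^i Y'^j) with the Gammas evaluated at the stage position; h = 0.100000; intermediate values shown to 6 dp
step 0: s = 0.2500, t = 1.0000, ds/dtau = 0.5000, dt/dtau = 1.3750
step 1:
  k1: at (s, t) = (0.250000, 1.000000), (ds/dtau, dt/dtau) = (0.500000, 1.375000); Gamma_sss = 0.723468, Gamma_sst = 0.000000, Gamma_stt = 0.000000, Gamma_tss = 1.446936, Gamma_tst = 0.000000, Gamma_ttt = 0.000000; k1 = (0.500000, 1.375000, -0.180867, -0.361734)
  k2: at (s, t) = (0.275000, 1.068750), (ds/dtau, dt/dtau) = (0.490957, 1.356913); Gamma_sss = 0.766694, Gamma_sst = 0.000000, Gamma_stt = 0.000000, Gamma_tss = 1.393989, Gamma_tst = 0.000000, Gamma_ttt = 0.000000; k2 = (0.490957, 1.356913, -0.184803, -0.336005)
  k3: at (s, t) = (0.274548, 1.067846), (ds/dtau, dt/dtau) = (0.490760, 1.358200); Gamma_sss = 0.765964, Gamma_sst = 0.000000, Gamma_stt = 0.000000, Gamma_tss = 1.394956, Gamma_tst = 0.000000, Gamma_ttt = 0.000000; k3 = (0.490760, 1.358200, -0.184479, -0.335968)
  k4: at (s, t) = (0.299076, 1.135820), (ds/dtau, dt/dtau) = (0.481552, 1.341403); Gamma_sss = 0.802879, Gamma_sst = 0.000000, Gamma_stt = 0.000000, Gamma_tss = 1.342266, Gamma_tst = 0.000000, Gamma_ttt = 0.000000; k4 = (0.481552, 1.341403, -0.186182, -0.311261)
  Y <- Y + (h/6)(k1 + 2k2 + 2k3 + k4): s = 0.2991, t = 1.1358, ds/dtau = 0.4816, dt/dtau = 1.3414
step 2:
  k1: at (s, t) = (0.299083, 1.135777), (ds/dtau, dt/dtau) = (0.481573, 1.341384); Gamma_sss = 0.802889, Gamma_sst = 0.000000, Gamma_stt = 0.000000, Gamma_tss = 1.342251, Gamma_tst = 0.000000, Gamma_ttt = 0.000000; k1 = (0.481573, 1.341384, -0.186200, -0.311285)
  k2: at (s, t) = (0.323162, 1.202846), (ds/dtau, dt/dtau) = (0.472263, 1.325820); Gamma_sss = 0.833984, Gamma_sst = 0.000000, Gamma_stt = 0.000000, Gamma_tss = 1.290351, Gamma_tst = 0.000000, Gamma_ttt = 0.000000; k2 = (0.472263, 1.325820, -0.186006, -0.287790)
  k3: at (s, t) = (0.322696, 1.202068), (ds/dtau, dt/dtau) = (0.472273, 1.326995); Gamma_sss = 0.833430, Gamma_sst = 0.000000, Gamma_stt = 0.000000, Gamma_tss = 1.291353, Gamma_tst = 0.000000, Gamma_ttt = 0.000000; k3 = (0.472273, 1.326995, -0.185890, -0.288026)
  k4: at (s, t) = (0.346310, 1.268477), (ds/dtau, dt/dtau) = (0.462984, 1.312582); Gamma_sss = 0.859355, Gamma_sst = 0.000000, Gamma_stt = 0.000000, Gamma_tss = 1.240730, Gamma_tst = 0.000000, Gamma_ttt = 0.000000; k4 = (0.462984, 1.312582, -0.184206, -0.265956)
  Y <- Y + (h/6)(k1 + 2k2 + 2k3 + k4): s = 0.3463, t = 1.2684, ds/dtau = 0.4630, dt/dtau = 1.3126

Answer: s = 0.3463, t = 1.2684, ds/dtau = 0.4630, dt/dtau = 1.3126


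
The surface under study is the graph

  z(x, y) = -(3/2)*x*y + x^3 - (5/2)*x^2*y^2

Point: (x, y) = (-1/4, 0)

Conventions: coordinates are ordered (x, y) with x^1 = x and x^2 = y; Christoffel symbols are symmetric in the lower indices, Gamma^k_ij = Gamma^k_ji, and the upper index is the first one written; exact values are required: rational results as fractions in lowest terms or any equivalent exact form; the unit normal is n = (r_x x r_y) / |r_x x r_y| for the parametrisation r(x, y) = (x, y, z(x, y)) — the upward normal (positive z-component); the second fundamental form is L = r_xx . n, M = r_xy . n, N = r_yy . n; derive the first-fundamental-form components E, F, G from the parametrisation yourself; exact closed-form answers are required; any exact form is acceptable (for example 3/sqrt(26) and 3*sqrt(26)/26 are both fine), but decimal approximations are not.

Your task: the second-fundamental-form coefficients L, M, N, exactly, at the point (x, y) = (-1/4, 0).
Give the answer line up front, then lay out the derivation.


Answer: L = -24*sqrt(301)/301, M = -24*sqrt(301)/301, N = -5*sqrt(301)/301

z_x = 3/16, z_y = 3/8, z_xx = -3/2, z_xy = -3/2, z_yy = -5/16
E = 265/256, F = 9/128, G = 73/64; answer radicand W^2 = 301/256
unnormalised second-form numerators: l = -3/2, m = -3/2, n = -5/16; L = l/sqrt(301/256), and similarly M = m/sqrt(W^2), N = n/sqrt(W^2)


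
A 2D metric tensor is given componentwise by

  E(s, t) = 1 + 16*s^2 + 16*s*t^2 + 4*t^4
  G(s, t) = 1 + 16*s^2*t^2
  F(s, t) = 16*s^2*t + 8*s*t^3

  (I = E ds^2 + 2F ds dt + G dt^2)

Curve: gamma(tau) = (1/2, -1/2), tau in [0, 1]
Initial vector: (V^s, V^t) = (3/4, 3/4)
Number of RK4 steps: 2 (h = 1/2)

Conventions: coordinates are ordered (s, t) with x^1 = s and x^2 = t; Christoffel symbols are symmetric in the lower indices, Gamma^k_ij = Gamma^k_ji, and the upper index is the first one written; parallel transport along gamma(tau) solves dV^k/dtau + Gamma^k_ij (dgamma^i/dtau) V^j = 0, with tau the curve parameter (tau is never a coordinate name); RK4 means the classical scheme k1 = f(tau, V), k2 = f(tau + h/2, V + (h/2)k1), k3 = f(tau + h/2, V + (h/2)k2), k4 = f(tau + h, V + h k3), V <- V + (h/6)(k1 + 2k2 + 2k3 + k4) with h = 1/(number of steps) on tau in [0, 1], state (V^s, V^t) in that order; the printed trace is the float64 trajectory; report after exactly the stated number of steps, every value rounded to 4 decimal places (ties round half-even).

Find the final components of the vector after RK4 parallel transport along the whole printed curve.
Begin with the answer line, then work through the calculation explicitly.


Answer: V^s = 0.7500, V^t = 0.7500

gamma'(tau) = (0, 0); f(tau, V)^k = -Gamma^k_ij(gamma(tau)) gamma'^i(tau) V^j; h = 1/2; intermediate values shown to 6 dp
curve data and Christoffel symbols at the stage parameters:
  tau = 0.000000: gamma = (0.500000, -0.500000), gamma' = (0.000000, 0.000000); Gamma_sss = 1.212121, Gamma_sst = -0.606061, Gamma_stt = 0.606061, Gamma_tss = -0.484848, Gamma_tst = 0.242424, Gamma_ttt = -0.242424
  tau = 0.250000: gamma = (0.500000, -0.500000), gamma' = (0.000000, 0.000000); Gamma_sss = 1.212121, Gamma_sst = -0.606061, Gamma_stt = 0.606061, Gamma_tss = -0.484848, Gamma_tst = 0.242424, Gamma_ttt = -0.242424
  tau = 0.500000: gamma = (0.500000, -0.500000), gamma' = (0.000000, 0.000000); Gamma_sss = 1.212121, Gamma_sst = -0.606061, Gamma_stt = 0.606061, Gamma_tss = -0.484848, Gamma_tst = 0.242424, Gamma_ttt = -0.242424
  tau = 0.750000: gamma = (0.500000, -0.500000), gamma' = (0.000000, 0.000000); Gamma_sss = 1.212121, Gamma_sst = -0.606061, Gamma_stt = 0.606061, Gamma_tss = -0.484848, Gamma_tst = 0.242424, Gamma_ttt = -0.242424
  tau = 1.000000: gamma = (0.500000, -0.500000), gamma' = (0.000000, 0.000000); Gamma_sss = 1.212121, Gamma_sst = -0.606061, Gamma_stt = 0.606061, Gamma_tss = -0.484848, Gamma_tst = 0.242424, Gamma_ttt = -0.242424
step 0: V^s = 0.7500, V^t = 0.7500
step 1: k1 = (0.000000, 0.000000), k2 = (0.000000, 0.000000), k3 = (0.000000, 0.000000), k4 = (0.000000, 0.000000); V <- V + (h/6)(k1 + 2k2 + 2k3 + k4): V^s = 0.7500, V^t = 0.7500
step 2: k1 = (0.000000, 0.000000), k2 = (0.000000, 0.000000), k3 = (0.000000, 0.000000), k4 = (0.000000, 0.000000); V <- V + (h/6)(k1 + 2k2 + 2k3 + k4): V^s = 0.7500, V^t = 0.7500


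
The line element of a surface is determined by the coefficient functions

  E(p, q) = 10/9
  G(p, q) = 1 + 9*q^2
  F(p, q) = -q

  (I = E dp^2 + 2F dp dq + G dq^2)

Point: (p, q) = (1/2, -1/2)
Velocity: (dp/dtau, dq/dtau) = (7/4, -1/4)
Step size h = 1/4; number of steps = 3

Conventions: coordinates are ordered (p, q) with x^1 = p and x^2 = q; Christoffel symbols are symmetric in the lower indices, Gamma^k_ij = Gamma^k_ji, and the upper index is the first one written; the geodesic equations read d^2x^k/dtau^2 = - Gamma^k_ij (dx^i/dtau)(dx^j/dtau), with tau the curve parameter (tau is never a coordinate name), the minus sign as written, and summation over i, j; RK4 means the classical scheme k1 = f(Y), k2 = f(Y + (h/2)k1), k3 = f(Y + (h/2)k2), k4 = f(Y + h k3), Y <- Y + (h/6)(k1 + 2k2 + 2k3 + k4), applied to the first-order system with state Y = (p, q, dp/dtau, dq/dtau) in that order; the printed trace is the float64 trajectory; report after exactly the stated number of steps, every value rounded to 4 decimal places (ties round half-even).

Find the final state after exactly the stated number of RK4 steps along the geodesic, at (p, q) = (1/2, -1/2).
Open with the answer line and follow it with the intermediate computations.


Answer: p = 1.8164, q = -0.6680, dp/dtau = 1.7592, dq/dtau = -0.2024

f(Y) = (dp/dtau, dq/dtau, -Gamma^p_ij Y'^i Y'^j, -Gamma^q_ij Y'^i Y'^j) with the Gammas evaluated at the stage position; h = 0.250000; intermediate values shown to 6 dp
step 0: p = 0.5000, q = -0.5000, dp/dtau = 1.7500, dq/dtau = -0.2500
step 1:
  k1: at (p, q) = (0.500000, -0.500000), (dp/dtau, dq/dtau) = (1.750000, -0.250000); Gamma_ppp = 0.000000, Gamma_ppq = 0.000000, Gamma_pqq = -0.297521, Gamma_qpp = 0.000000, Gamma_qpq = 0.000000, Gamma_qqq = -1.338843; k1 = (1.750000, -0.250000, 0.018595, 0.083678)
  k2: at (p, q) = (0.718750, -0.531250), (dp/dtau, dq/dtau) = (1.752324, -0.239540); Gamma_ppp = 0.000000, Gamma_ppq = 0.000000, Gamma_pqq = -0.273886, Gamma_qpp = 0.000000, Gamma_qpq = 0.000000, Gamma_qqq = -1.309519; k2 = (1.752324, -0.239540, 0.015715, 0.075140)
  k3: at (p, q) = (0.719041, -0.529943), (dp/dtau, dq/dtau) = (1.751964, -0.240608); Gamma_ppp = 0.000000, Gamma_ppq = 0.000000, Gamma_pqq = -0.274826, Gamma_qpp = 0.000000, Gamma_qpq = 0.000000, Gamma_qqq = -1.310779; k3 = (1.751964, -0.240608, 0.015910, 0.075884)
  k4: at (p, q) = (0.937991, -0.560152), (dp/dtau, dq/dtau) = (1.753978, -0.231029); Gamma_ppp = 0.000000, Gamma_ppq = 0.000000, Gamma_pqq = -0.254127, Gamma_qpp = 0.000000, Gamma_qpq = 0.000000, Gamma_qqq = -1.281147; k4 = (1.753978, -0.231029, 0.013564, 0.068380)
  Y <- Y + (h/6)(k1 + 2k2 + 2k3 + k4): p = 0.9380, q = -0.5601, dp/dtau = 1.7540, dq/dtau = -0.2311
step 2:
  k1: at (p, q) = (0.938023, -0.560055), (dp/dtau, dq/dtau) = (1.753975, -0.231079); Gamma_ppp = 0.000000, Gamma_ppq = 0.000000, Gamma_pqq = -0.254190, Gamma_qpp = 0.000000, Gamma_qpq = 0.000000, Gamma_qqq = -1.281243; k1 = (1.753975, -0.231079, 0.013573, 0.068415)
  k2: at (p, q) = (1.157270, -0.588940), (dp/dtau, dq/dtau) = (1.755672, -0.222527); Gamma_ppp = 0.000000, Gamma_ppq = 0.000000, Gamma_pqq = -0.236252, Gamma_qpp = 0.000000, Gamma_qpq = 0.000000, Gamma_qqq = -1.252245; k2 = (1.755672, -0.222527, 0.011699, 0.062009)
  k3: at (p, q) = (1.157482, -0.587871), (dp/dtau, dq/dtau) = (1.755438, -0.223328); Gamma_ppp = 0.000000, Gamma_ppq = 0.000000, Gamma_pqq = -0.236886, Gamma_qpp = 0.000000, Gamma_qpq = 0.000000, Gamma_qqq = -1.253325; k3 = (1.755438, -0.223328, 0.011815, 0.062510)
  k4: at (p, q) = (1.376883, -0.615887), (dp/dtau, dq/dtau) = (1.756929, -0.215451); Gamma_ppp = 0.000000, Gamma_ppq = 0.000000, Gamma_pqq = -0.220996, Gamma_qpp = 0.000000, Gamma_qpq = 0.000000, Gamma_qqq = -1.224979; k4 = (1.756929, -0.215451, 0.010258, 0.056863)
  Y <- Y + (h/6)(k1 + 2k2 + 2k3 + k4): p = 1.3769, q = -0.6158, dp/dtau = 1.7569, dq/dtau = -0.2155
step 3:
  k1: at (p, q) = (1.376903, -0.615815), (dp/dtau, dq/dtau) = (1.756928, -0.215482); Gamma_ppp = 0.000000, Gamma_ppq = 0.000000, Gamma_pqq = -0.221035, Gamma_qpp = 0.000000, Gamma_qpq = 0.000000, Gamma_qqq = -1.225051; k1 = (1.756928, -0.215482, 0.010263, 0.056882)
  k2: at (p, q) = (1.596519, -0.642751), (dp/dtau, dq/dtau) = (1.758211, -0.208372); Gamma_ppp = 0.000000, Gamma_ppq = 0.000000, Gamma_pqq = -0.207071, Gamma_qpp = 0.000000, Gamma_qpq = 0.000000, Gamma_qqq = -1.197854; k2 = (1.758211, -0.208372, 0.008991, 0.052010)
  k3: at (p, q) = (1.596680, -0.641862), (dp/dtau, dq/dtau) = (1.758052, -0.208981); Gamma_ppp = 0.000000, Gamma_ppq = 0.000000, Gamma_pqq = -0.207512, Gamma_qpp = 0.000000, Gamma_qpq = 0.000000, Gamma_qqq = -1.198748; k3 = (1.758052, -0.208981, 0.009063, 0.052353)
  k4: at (p, q) = (1.816416, -0.668061), (dp/dtau, dq/dtau) = (1.759194, -0.202394); Gamma_ppp = 0.000000, Gamma_ppq = 0.000000, Gamma_pqq = -0.195013, Gamma_qpp = 0.000000, Gamma_qpq = 0.000000, Gamma_qqq = -1.172526; k4 = (1.759194, -0.202394, 0.007988, 0.048031)
  Y <- Y + (h/6)(k1 + 2k2 + 2k3 + k4): p = 1.8164, q = -0.6680, dp/dtau = 1.7592, dq/dtau = -0.2024


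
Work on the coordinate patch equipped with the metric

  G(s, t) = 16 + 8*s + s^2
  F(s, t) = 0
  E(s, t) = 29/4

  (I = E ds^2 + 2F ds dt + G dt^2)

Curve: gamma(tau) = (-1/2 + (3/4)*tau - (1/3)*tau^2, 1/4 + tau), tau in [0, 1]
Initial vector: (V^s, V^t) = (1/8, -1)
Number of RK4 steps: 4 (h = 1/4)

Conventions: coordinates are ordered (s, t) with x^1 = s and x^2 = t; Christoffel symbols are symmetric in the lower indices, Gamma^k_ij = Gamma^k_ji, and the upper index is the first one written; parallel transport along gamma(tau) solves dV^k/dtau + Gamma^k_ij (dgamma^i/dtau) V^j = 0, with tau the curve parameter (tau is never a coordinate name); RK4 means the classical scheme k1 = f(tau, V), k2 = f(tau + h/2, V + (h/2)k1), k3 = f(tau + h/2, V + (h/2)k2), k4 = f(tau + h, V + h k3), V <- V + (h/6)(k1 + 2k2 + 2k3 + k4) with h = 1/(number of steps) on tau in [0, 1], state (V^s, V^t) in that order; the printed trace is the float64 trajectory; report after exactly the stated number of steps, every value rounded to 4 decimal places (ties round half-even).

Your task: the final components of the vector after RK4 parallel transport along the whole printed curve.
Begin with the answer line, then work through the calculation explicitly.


Answer: V^s = -0.3553, V^t = -0.8639

gamma'(tau) = (3/4 - (2/3)*tau, 1); f(tau, V)^k = -Gamma^k_ij(gamma(tau)) gamma'^i(tau) V^j; h = 1/4; intermediate values shown to 6 dp
curve data and Christoffel symbols at the stage parameters:
  tau = 0.000000: gamma = (-0.500000, 0.250000), gamma' = (0.750000, 1.000000); Gamma_sss = 0.000000, Gamma_sst = 0.000000, Gamma_stt = -0.482759, Gamma_tss = 0.000000, Gamma_tst = 0.285714, Gamma_ttt = 0.000000
  tau = 0.125000: gamma = (-0.411458, 0.375000), gamma' = (0.666667, 1.000000); Gamma_sss = 0.000000, Gamma_sst = 0.000000, Gamma_stt = -0.494971, Gamma_tss = 0.000000, Gamma_tst = 0.278665, Gamma_ttt = 0.000000
  tau = 0.250000: gamma = (-0.333333, 0.500000), gamma' = (0.583333, 1.000000); Gamma_sss = 0.000000, Gamma_sst = 0.000000, Gamma_stt = -0.505747, Gamma_tss = 0.000000, Gamma_tst = 0.272727, Gamma_ttt = 0.000000
  tau = 0.375000: gamma = (-0.265625, 0.625000), gamma' = (0.500000, 1.000000); Gamma_sss = 0.000000, Gamma_sst = 0.000000, Gamma_stt = -0.515086, Gamma_tss = 0.000000, Gamma_tst = 0.267782, Gamma_ttt = 0.000000
  tau = 0.500000: gamma = (-0.208333, 0.750000), gamma' = (0.416667, 1.000000); Gamma_sss = 0.000000, Gamma_sst = 0.000000, Gamma_stt = -0.522989, Gamma_tss = 0.000000, Gamma_tst = 0.263736, Gamma_ttt = 0.000000
  tau = 0.625000: gamma = (-0.161458, 0.875000), gamma' = (0.333333, 1.000000); Gamma_sss = 0.000000, Gamma_sst = 0.000000, Gamma_stt = -0.529454, Gamma_tss = 0.000000, Gamma_tst = 0.260516, Gamma_ttt = 0.000000
  tau = 0.750000: gamma = (-0.125000, 1.000000), gamma' = (0.250000, 1.000000); Gamma_sss = 0.000000, Gamma_sst = 0.000000, Gamma_stt = -0.534483, Gamma_tss = 0.000000, Gamma_tst = 0.258065, Gamma_ttt = 0.000000
  tau = 0.875000: gamma = (-0.098958, 1.125000), gamma' = (0.166667, 1.000000); Gamma_sss = 0.000000, Gamma_sst = 0.000000, Gamma_stt = -0.538075, Gamma_tss = 0.000000, Gamma_tst = 0.256342, Gamma_ttt = 0.000000
  tau = 1.000000: gamma = (-0.083333, 1.250000), gamma' = (0.083333, 1.000000); Gamma_sss = 0.000000, Gamma_sst = 0.000000, Gamma_stt = -0.540230, Gamma_tss = 0.000000, Gamma_tst = 0.255319, Gamma_ttt = 0.000000
step 0: V^s = 0.1250, V^t = -1.0000
step 1: k1 = (-0.482759, 0.178571), k2 = (-0.483923, 0.163613), k3 = (-0.484848, 0.164001), k4 = (-0.485011, 0.151535); V <- V + (h/6)(k1 + 2k2 + 2k3 + k4): V^s = 0.0039, V^t = -0.9589
step 2: k1 = (-0.484983, 0.151483), k2 = (-0.484186, 0.141036), k3 = (-0.484858, 0.141184), k4 = (-0.483057, 0.132428); V <- V + (h/6)(k1 + 2k2 + 2k3 + k4): V^s = -0.1171, V^t = -0.9236
step 3: k1 = (-0.483030, 0.132389), k2 = (-0.480240, 0.125014), k3 = (-0.480728, 0.125003), k4 = (-0.476943, 0.118816); V <- V + (h/6)(k1 + 2k2 + 2k3 + k4): V^s = -0.2372, V^t = -0.8923
step 4: k1 = (-0.476916, 0.118786), k2 = (-0.472132, 0.113580), k3 = (-0.472482, 0.113454), k4 = (-0.466722, 0.109108); V <- V + (h/6)(k1 + 2k2 + 2k3 + k4): V^s = -0.3553, V^t = -0.8639


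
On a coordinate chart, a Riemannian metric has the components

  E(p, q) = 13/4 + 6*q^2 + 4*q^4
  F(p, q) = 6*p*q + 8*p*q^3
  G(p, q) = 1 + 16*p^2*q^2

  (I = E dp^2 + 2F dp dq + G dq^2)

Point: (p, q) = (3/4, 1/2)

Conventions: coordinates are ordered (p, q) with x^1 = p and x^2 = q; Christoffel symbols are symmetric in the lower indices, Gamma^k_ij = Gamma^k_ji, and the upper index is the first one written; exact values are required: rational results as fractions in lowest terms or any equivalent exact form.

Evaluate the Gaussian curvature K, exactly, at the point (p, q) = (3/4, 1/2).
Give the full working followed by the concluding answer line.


E = 5, F = 3, G = 13/4, EG - F^2 = 29/4 at the point
E_p = 0, E_q = 8, F_p = 4, F_q = 9, G_p = 6, G_q = 9
E_qq = 24, F_pq = 12, G_pp = 8
By Brioschi, K is (det M1 - det M2) divided by (EG - F^2) squared.
M1 = [[-E_qq/2 + F_pq - G_pp/2, E_p/2, F_p - E_q/2], [F_q - G_p/2, E, F], [G_q/2, F, G]] = [[-4, 0, 0], [6, 5, 3], [9/2, 3, 13/4]]; det M1 = -29
M2 = [[0, E_q/2, G_p/2], [E_q/2, E, F], [G_p/2, F, G]] = [[0, 4, 3], [4, 5, 3], [3, 3, 13/4]]; det M2 = -25
det M1 - det M2 = -4; K = -4 / (29/4)^2 = -64/841

Answer: K = -64/841


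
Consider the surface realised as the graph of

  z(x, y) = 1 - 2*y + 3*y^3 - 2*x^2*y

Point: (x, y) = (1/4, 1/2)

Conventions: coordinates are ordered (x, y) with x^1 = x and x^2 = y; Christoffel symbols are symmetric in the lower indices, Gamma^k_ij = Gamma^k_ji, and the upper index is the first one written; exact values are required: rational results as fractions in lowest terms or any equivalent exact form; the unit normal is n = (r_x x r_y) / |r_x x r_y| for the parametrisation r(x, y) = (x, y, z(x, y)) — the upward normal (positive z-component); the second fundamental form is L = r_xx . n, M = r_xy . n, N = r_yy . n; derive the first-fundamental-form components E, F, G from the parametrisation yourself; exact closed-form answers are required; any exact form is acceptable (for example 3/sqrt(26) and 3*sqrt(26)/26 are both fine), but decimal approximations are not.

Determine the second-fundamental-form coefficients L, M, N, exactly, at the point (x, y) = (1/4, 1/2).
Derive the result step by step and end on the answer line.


z_x = -1/2, z_y = 1/8, z_xx = -2, z_xy = -1, z_yy = 9
E = 5/4, F = -1/16, G = 65/64; answer radicand W^2 = 81/64
unnormalised second-form numerators: l = -2, m = -1, n = 9; L = l/sqrt(81/64), and similarly M = m/sqrt(W^2), N = n/sqrt(W^2)

Answer: L = -16/9, M = -8/9, N = 8


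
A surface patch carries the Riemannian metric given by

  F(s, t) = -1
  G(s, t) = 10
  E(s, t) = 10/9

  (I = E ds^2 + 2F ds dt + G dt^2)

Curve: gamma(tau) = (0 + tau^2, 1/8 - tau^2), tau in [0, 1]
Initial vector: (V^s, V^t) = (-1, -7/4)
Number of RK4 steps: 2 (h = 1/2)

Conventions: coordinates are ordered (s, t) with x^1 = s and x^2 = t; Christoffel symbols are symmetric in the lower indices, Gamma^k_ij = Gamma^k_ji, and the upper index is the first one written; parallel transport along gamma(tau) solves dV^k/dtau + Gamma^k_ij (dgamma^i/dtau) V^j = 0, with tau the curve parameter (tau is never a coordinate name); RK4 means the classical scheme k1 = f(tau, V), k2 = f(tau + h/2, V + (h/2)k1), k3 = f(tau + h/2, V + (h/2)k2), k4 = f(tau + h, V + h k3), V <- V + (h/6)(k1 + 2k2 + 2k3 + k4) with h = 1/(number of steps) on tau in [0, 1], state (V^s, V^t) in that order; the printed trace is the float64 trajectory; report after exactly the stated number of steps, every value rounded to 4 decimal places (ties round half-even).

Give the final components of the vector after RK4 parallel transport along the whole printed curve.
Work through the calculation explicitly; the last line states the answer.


gamma'(tau) = (2*tau, -2*tau); f(tau, V)^k = -Gamma^k_ij(gamma(tau)) gamma'^i(tau) V^j; h = 1/2; intermediate values shown to 6 dp
curve data and Christoffel symbols at the stage parameters:
  tau = 0.000000: gamma = (0.000000, 0.125000), gamma' = (0.000000, 0.000000); Gamma_sss = 0.000000, Gamma_sst = 0.000000, Gamma_stt = 0.000000, Gamma_tss = 0.000000, Gamma_tst = 0.000000, Gamma_ttt = 0.000000
  tau = 0.250000: gamma = (0.062500, 0.062500), gamma' = (0.500000, -0.500000); Gamma_sss = 0.000000, Gamma_sst = 0.000000, Gamma_stt = 0.000000, Gamma_tss = 0.000000, Gamma_tst = 0.000000, Gamma_ttt = 0.000000
  tau = 0.500000: gamma = (0.250000, -0.125000), gamma' = (1.000000, -1.000000); Gamma_sss = 0.000000, Gamma_sst = 0.000000, Gamma_stt = 0.000000, Gamma_tss = 0.000000, Gamma_tst = 0.000000, Gamma_ttt = 0.000000
  tau = 0.750000: gamma = (0.562500, -0.437500), gamma' = (1.500000, -1.500000); Gamma_sss = 0.000000, Gamma_sst = 0.000000, Gamma_stt = 0.000000, Gamma_tss = 0.000000, Gamma_tst = 0.000000, Gamma_ttt = 0.000000
  tau = 1.000000: gamma = (1.000000, -0.875000), gamma' = (2.000000, -2.000000); Gamma_sss = 0.000000, Gamma_sst = 0.000000, Gamma_stt = 0.000000, Gamma_tss = 0.000000, Gamma_tst = 0.000000, Gamma_ttt = 0.000000
step 0: V^s = -1.0000, V^t = -1.7500
step 1: k1 = (0.000000, 0.000000), k2 = (0.000000, 0.000000), k3 = (0.000000, 0.000000), k4 = (0.000000, 0.000000); V <- V + (h/6)(k1 + 2k2 + 2k3 + k4): V^s = -1.0000, V^t = -1.7500
step 2: k1 = (0.000000, 0.000000), k2 = (0.000000, 0.000000), k3 = (0.000000, 0.000000), k4 = (0.000000, 0.000000); V <- V + (h/6)(k1 + 2k2 + 2k3 + k4): V^s = -1.0000, V^t = -1.7500

Answer: V^s = -1.0000, V^t = -1.7500
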